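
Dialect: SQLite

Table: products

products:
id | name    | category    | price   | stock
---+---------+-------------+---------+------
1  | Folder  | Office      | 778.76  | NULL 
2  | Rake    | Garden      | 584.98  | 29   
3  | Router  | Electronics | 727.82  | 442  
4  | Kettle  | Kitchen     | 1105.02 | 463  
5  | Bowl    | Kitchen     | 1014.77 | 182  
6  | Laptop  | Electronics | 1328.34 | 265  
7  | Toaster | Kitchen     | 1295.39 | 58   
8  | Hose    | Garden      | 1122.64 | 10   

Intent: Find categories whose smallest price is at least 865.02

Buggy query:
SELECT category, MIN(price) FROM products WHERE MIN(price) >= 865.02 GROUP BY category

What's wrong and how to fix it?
Bug: MIN() in WHERE is a misuse of aggregate

Fix: Replace WHERE with HAVING after the GROUP BY

Corrected query:
SELECT category, MIN(price) FROM products GROUP BY category HAVING MIN(price) >= 865.02

Result:
category | MIN(price)
---------+-----------
Kitchen  | 1014.77   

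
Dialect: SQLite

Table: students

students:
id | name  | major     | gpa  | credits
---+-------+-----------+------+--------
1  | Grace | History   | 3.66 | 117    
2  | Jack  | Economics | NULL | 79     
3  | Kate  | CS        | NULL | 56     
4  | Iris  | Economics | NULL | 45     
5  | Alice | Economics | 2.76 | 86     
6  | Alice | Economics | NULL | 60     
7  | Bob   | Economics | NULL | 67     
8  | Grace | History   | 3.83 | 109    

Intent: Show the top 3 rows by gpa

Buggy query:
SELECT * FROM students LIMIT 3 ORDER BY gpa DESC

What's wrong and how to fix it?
Bug: LIMIT must come after ORDER BY

Fix: Sort with ORDER BY, then apply LIMIT

Corrected query:
SELECT * FROM students ORDER BY gpa DESC LIMIT 3

Result:
id | name  | major     | gpa  | credits
---+-------+-----------+------+--------
8  | Grace | History   | 3.83 | 109    
1  | Grace | History   | 3.66 | 117    
5  | Alice | Economics | 2.76 | 86     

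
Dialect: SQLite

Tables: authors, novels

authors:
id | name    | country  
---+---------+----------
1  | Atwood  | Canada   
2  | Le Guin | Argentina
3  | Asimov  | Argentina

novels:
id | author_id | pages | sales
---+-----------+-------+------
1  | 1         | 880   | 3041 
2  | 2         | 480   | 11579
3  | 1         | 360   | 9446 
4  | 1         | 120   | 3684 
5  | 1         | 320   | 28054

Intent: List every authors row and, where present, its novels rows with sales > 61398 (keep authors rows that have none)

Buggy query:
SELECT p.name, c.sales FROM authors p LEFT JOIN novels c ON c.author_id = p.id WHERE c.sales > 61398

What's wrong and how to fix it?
Bug: Filtering c.sales in WHERE discards the NULL rows produced by LEFT JOIN, turning it into an inner join

Fix: Move the right-table condition into the ON clause so unmatched parents are kept

Corrected query:
SELECT p.name, c.sales FROM authors p LEFT JOIN novels c ON c.author_id = p.id AND c.sales > 61398

Result:
name    | sales
--------+------
Atwood  | NULL 
Le Guin | NULL 
Asimov  | NULL 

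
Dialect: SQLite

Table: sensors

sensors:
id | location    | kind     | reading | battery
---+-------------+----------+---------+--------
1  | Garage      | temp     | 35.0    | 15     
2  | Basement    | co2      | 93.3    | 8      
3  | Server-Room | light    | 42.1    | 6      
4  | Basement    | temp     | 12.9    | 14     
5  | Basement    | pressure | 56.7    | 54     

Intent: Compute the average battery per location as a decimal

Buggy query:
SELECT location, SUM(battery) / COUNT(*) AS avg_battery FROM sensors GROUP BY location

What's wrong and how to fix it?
Bug: SUM(battery) and COUNT(*) are both integers; the division truncates the fractional part

Fix: Multiply by 1.0 (or CAST to REAL) to force floating-point division

Corrected query:
SELECT location, SUM(battery) * 1.0 / COUNT(*) AS avg_battery FROM sensors GROUP BY location

Result:
location    | avg_battery
------------+------------
Basement    | 25.333333  
Garage      | 15         
Server-Room | 6          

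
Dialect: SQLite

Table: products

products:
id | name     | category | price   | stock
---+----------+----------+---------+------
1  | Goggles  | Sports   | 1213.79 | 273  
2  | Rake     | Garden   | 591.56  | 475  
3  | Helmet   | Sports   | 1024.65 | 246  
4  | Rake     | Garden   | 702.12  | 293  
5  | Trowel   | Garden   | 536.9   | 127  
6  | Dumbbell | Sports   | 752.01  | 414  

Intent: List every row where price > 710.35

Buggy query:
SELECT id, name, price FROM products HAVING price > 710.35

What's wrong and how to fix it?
Bug: This is a non-aggregate query (no GROUP BY, no aggregates), so in SQLite the HAVING clause is invalid here; a row-level condition belongs in WHERE

Fix: Replace HAVING with WHERE since the condition applies to individual rows

Corrected query:
SELECT id, name, price FROM products WHERE price > 710.35

Result:
id | name     | price  
---+----------+--------
1  | Goggles  | 1213.79
3  | Helmet   | 1024.65
6  | Dumbbell | 752.01 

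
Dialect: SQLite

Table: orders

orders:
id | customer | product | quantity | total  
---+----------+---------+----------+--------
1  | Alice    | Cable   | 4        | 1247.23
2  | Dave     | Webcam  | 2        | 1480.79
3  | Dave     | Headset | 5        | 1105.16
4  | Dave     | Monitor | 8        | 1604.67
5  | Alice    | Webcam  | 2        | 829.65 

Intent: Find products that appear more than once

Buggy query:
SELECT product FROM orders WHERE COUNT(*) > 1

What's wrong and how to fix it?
Bug: COUNT(*) is an aggregate and cannot be used in WHERE

Fix: GROUP BY product, then filter groups with HAVING COUNT(*) > 1

Corrected query:
SELECT product FROM orders GROUP BY product HAVING COUNT(*) > 1

Result:
product
-------
Webcam 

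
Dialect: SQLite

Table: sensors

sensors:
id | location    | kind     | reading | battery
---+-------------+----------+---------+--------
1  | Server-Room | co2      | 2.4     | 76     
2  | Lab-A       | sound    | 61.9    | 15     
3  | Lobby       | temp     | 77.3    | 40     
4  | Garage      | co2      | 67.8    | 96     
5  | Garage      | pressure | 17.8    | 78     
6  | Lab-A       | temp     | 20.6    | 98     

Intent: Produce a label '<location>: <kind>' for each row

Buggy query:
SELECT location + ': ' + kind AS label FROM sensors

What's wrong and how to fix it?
Bug: '+' is numeric addition; on text columns SQLite converts them to 0 instead of concatenating

Fix: Replace + with || to concatenate text

Corrected query:
SELECT location || ': ' || kind AS label FROM sensors

Result:
label           
----------------
Server-Room: co2
Lab-A: sound    
Lobby: temp     
Garage: co2     
Garage: pressure
Lab-A: temp     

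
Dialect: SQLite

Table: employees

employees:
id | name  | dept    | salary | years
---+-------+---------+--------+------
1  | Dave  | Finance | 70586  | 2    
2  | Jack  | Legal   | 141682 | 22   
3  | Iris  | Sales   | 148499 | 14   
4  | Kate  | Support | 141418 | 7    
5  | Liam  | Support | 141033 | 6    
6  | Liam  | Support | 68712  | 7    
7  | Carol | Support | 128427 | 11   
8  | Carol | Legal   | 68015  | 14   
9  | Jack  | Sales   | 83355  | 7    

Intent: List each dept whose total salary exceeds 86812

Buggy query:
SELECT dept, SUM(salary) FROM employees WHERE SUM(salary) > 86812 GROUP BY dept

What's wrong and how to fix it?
Bug: SUM(salary) is an aggregate, but WHERE filters rows before aggregation

Fix: Use HAVING (which filters groups after aggregation) instead of WHERE

Corrected query:
SELECT dept, SUM(salary) FROM employees GROUP BY dept HAVING SUM(salary) > 86812

Result:
dept    | SUM(salary)
--------+------------
Legal   | 209697     
Sales   | 231854     
Support | 479590     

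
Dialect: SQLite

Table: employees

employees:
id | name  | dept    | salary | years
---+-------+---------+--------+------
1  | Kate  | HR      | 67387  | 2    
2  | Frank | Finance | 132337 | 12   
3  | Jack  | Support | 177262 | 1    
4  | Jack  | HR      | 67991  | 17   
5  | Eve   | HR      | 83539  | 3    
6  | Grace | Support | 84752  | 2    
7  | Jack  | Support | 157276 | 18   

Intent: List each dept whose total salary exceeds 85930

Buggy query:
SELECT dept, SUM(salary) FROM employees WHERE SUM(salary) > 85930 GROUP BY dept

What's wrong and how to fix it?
Bug: WHERE runs before GROUP BY, so aggregates aren't available there

Fix: Use HAVING (which filters groups after aggregation) instead of WHERE

Corrected query:
SELECT dept, SUM(salary) FROM employees GROUP BY dept HAVING SUM(salary) > 85930

Result:
dept    | SUM(salary)
--------+------------
Finance | 132337     
HR      | 218917     
Support | 419290     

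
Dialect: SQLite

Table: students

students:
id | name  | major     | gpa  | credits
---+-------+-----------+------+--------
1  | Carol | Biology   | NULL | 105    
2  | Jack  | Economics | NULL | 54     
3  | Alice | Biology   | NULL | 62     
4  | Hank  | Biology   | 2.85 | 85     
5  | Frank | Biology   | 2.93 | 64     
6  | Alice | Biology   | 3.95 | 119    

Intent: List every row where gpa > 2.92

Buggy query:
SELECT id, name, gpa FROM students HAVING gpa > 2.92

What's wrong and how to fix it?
Bug: This is a non-aggregate query (no GROUP BY, no aggregates), so in SQLite the HAVING clause is invalid here; a row-level condition belongs in WHERE

Fix: Use WHERE for row-level filtering

Corrected query:
SELECT id, name, gpa FROM students WHERE gpa > 2.92

Result:
id | name  | gpa 
---+-------+-----
5  | Frank | 2.93
6  | Alice | 3.95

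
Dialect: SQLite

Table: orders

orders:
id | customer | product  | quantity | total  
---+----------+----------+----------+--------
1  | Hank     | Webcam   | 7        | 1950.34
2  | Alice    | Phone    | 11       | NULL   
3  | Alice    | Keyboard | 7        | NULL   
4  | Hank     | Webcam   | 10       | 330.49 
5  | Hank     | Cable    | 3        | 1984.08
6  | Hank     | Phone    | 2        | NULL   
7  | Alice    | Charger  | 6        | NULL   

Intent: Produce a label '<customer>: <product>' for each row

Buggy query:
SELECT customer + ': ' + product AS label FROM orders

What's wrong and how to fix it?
Bug: SQLite uses || for string concatenation; + coerces text to numbers (yielding 0)

Fix: Use the || operator for string concatenation

Corrected query:
SELECT customer || ': ' || product AS label FROM orders

Result:
label          
---------------
Hank: Webcam   
Alice: Phone   
Alice: Keyboard
Hank: Webcam   
Hank: Cable    
Hank: Phone    
Alice: Charger 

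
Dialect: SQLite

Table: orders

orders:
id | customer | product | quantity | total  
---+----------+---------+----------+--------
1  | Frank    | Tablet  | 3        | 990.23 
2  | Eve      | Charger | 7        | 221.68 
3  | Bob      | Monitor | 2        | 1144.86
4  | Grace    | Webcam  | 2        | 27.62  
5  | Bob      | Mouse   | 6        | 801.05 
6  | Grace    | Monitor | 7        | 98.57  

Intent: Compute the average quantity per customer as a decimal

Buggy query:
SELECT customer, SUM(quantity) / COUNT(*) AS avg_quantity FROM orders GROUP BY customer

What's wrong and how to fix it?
Bug: Both operands are integers, so '/' performs integer division and truncates

Fix: Multiply by 1.0 (or CAST to REAL) to force floating-point division

Corrected query:
SELECT customer, SUM(quantity) * 1.0 / COUNT(*) AS avg_quantity FROM orders GROUP BY customer

Result:
customer | avg_quantity
---------+-------------
Bob      | 4           
Eve      | 7           
Frank    | 3           
Grace    | 4.5         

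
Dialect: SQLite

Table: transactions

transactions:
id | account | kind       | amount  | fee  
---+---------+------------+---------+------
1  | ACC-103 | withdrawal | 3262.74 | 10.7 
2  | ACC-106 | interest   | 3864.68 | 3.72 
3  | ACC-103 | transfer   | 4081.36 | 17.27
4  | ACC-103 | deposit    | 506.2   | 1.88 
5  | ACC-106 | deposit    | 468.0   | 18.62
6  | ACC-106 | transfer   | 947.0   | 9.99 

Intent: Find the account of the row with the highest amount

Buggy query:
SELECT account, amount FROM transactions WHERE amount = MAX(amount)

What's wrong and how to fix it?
Bug: WHERE is evaluated per row; an aggregate over the whole table isn't defined there

Fix: Wrap MAX in a scalar subquery so WHERE compares against a single value

Corrected query:
SELECT account, amount FROM transactions WHERE amount = (SELECT MAX(amount) FROM transactions)

Result:
account | amount 
--------+--------
ACC-103 | 4081.36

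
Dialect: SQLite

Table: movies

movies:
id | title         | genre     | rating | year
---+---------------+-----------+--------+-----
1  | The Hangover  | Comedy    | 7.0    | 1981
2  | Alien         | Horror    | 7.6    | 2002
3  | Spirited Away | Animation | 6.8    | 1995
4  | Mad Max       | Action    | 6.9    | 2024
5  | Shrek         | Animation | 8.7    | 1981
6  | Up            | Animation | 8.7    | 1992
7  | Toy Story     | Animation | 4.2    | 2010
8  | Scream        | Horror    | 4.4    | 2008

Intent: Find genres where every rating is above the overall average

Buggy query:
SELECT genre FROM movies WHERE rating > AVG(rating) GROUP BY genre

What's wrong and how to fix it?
Bug: WHERE evaluates per row before aggregation, so AVG() is unavailable

Fix: Use a subquery for AVG and a HAVING MIN(...) filter so the condition holds for every row in the group

Corrected query:
SELECT genre FROM movies GROUP BY genre HAVING MIN(rating) > (SELECT AVG(rating) FROM movies)

Result:
genre 
------
Action
Comedy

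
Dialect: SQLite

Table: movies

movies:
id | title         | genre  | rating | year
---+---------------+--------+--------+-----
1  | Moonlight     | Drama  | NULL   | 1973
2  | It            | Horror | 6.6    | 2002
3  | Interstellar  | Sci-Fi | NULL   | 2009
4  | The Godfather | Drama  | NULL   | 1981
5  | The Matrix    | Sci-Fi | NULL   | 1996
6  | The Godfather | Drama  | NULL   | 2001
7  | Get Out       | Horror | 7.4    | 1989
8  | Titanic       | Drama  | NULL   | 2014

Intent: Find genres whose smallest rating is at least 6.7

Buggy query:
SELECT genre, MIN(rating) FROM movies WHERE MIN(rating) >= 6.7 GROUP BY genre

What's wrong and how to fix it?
Bug: Aggregates like MIN are computed per group after WHERE runs

Fix: Use HAVING for the per-group MIN condition

Corrected query:
SELECT genre, MIN(rating) FROM movies GROUP BY genre HAVING MIN(rating) >= 6.7

Result:
(no rows)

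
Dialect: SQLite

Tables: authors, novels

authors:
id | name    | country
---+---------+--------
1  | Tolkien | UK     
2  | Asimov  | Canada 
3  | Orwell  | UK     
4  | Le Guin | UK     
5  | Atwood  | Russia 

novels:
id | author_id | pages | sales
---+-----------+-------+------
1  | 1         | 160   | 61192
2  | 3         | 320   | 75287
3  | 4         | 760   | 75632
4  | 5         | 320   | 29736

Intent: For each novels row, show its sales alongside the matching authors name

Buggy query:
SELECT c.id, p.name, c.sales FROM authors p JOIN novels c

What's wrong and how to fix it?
Bug: Missing join condition: each novels row is matched to all authors rows instead of just its own

Fix: Specify the join condition linking the foreign key to the parent id

Corrected query:
SELECT c.id, p.name, c.sales FROM authors p JOIN novels c ON c.author_id = p.id

Result:
id | name    | sales
---+---------+------
1  | Tolkien | 61192
2  | Orwell  | 75287
3  | Le Guin | 75632
4  | Atwood  | 29736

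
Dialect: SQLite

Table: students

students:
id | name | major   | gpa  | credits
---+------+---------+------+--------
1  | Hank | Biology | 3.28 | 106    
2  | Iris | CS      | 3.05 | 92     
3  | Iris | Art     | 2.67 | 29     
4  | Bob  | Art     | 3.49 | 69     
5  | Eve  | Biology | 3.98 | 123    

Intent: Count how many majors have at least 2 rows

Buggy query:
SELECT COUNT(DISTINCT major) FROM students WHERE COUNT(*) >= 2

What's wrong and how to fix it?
Bug: WHERE filters individual rows, not groups, so a group-level COUNT is invalid there

Fix: Group first with HAVING COUNT(*) >= 2, then COUNT the resulting groups

Corrected query:
SELECT COUNT(*) FROM (SELECT major FROM students GROUP BY major HAVING COUNT(*) >= 2)

Result:
COUNT(*)
--------
2       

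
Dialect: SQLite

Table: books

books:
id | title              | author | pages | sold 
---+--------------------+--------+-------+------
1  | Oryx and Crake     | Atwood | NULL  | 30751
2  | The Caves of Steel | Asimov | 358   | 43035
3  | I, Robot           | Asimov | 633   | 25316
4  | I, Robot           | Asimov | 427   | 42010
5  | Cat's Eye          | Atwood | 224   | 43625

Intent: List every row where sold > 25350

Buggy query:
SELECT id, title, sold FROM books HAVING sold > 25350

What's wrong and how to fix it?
Bug: This is a non-aggregate query (no GROUP BY, no aggregates), so in SQLite the HAVING clause is invalid here; a row-level condition belongs in WHERE

Fix: Use WHERE for row-level filtering

Corrected query:
SELECT id, title, sold FROM books WHERE sold > 25350

Result:
id | title              | sold 
---+--------------------+------
1  | Oryx and Crake     | 30751
2  | The Caves of Steel | 43035
4  | I, Robot           | 42010
5  | Cat's Eye          | 43625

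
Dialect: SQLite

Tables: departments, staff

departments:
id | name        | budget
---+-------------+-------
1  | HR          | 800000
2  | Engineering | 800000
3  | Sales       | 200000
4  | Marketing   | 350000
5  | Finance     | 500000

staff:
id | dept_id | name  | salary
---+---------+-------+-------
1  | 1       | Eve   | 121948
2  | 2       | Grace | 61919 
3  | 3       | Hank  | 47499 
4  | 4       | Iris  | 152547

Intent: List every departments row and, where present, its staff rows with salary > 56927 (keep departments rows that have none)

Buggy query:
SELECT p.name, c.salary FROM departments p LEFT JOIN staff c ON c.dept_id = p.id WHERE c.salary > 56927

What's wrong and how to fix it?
Bug: A WHERE condition on the right-hand table after LEFT JOIN drops unmatched parents

Fix: Put 'c.salary > 56927' in the JOIN's ON clause instead of WHERE

Corrected query:
SELECT p.name, c.salary FROM departments p LEFT JOIN staff c ON c.dept_id = p.id AND c.salary > 56927

Result:
name        | salary
------------+-------
HR          | 121948
Engineering | 61919 
Sales       | NULL  
Marketing   | 152547
Finance     | NULL  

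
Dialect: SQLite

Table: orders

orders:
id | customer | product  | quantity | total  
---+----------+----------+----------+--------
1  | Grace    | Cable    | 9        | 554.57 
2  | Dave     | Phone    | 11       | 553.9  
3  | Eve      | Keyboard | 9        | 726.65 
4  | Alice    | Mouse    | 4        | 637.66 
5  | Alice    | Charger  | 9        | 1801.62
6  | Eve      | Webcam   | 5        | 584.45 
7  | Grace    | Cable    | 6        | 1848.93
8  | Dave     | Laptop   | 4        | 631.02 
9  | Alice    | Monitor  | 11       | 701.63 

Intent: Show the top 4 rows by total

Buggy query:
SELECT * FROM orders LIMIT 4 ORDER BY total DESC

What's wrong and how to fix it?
Bug: LIMIT must come after ORDER BY

Fix: Sort with ORDER BY, then apply LIMIT

Corrected query:
SELECT * FROM orders ORDER BY total DESC LIMIT 4

Result:
id | customer | product  | quantity | total  
---+----------+----------+----------+--------
7  | Grace    | Cable    | 6        | 1848.93
5  | Alice    | Charger  | 9        | 1801.62
3  | Eve      | Keyboard | 9        | 726.65 
9  | Alice    | Monitor  | 11       | 701.63 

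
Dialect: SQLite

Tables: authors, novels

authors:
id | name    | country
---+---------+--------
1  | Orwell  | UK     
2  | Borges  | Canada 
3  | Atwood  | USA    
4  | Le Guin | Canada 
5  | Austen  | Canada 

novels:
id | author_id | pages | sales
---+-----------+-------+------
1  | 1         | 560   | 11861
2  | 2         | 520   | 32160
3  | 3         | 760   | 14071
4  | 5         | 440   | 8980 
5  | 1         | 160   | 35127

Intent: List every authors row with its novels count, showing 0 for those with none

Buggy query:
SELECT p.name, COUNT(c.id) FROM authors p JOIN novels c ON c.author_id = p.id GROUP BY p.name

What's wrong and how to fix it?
Bug: An inner join excludes parents with zero children

Fix: Switch to LEFT JOIN to retain unmatched parent rows

Corrected query:
SELECT p.name, COUNT(c.id) FROM authors p LEFT JOIN novels c ON c.author_id = p.id GROUP BY p.name

Result:
name    | COUNT(c.id)
--------+------------
Atwood  | 1          
Austen  | 1          
Borges  | 1          
Le Guin | 0          
Orwell  | 2          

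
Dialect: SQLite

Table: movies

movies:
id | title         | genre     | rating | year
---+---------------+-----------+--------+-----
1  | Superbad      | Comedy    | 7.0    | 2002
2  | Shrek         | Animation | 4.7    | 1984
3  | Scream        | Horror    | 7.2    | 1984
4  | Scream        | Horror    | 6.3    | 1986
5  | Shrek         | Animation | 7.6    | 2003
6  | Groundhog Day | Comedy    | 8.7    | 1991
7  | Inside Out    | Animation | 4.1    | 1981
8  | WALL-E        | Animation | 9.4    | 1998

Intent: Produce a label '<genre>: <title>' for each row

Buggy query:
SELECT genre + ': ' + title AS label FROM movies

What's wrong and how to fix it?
Bug: '+' is numeric addition; on text columns SQLite converts them to 0 instead of concatenating

Fix: Replace + with || to concatenate text

Corrected query:
SELECT genre || ': ' || title AS label FROM movies

Result:
label                
---------------------
Comedy: Superbad     
Animation: Shrek     
Horror: Scream       
Horror: Scream       
Animation: Shrek     
Comedy: Groundhog Day
Animation: Inside Out
Animation: WALL-E    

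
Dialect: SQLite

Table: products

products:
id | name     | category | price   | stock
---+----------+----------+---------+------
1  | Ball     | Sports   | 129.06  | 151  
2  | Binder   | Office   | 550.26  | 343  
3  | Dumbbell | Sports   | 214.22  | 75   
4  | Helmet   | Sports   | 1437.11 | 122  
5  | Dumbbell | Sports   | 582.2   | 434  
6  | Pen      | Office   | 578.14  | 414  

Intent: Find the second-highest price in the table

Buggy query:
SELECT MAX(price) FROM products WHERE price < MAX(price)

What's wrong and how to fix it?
Bug: MAX(price) on the right of the comparison is an aggregate-in-WHERE error

Fix: Put the inner MAX in a scalar subquery

Corrected query:
SELECT MAX(price) FROM products WHERE price < (SELECT MAX(price) FROM products)

Result:
MAX(price)
----------
582.2     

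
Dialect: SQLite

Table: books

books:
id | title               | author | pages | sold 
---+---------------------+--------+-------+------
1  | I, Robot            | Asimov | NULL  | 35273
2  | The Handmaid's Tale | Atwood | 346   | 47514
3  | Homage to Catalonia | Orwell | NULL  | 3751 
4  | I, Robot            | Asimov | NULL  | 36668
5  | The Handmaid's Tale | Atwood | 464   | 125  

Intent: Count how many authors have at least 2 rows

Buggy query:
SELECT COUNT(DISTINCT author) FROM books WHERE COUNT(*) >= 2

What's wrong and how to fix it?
Bug: COUNT(*) cannot appear in WHERE; the per-group count doesn't exist yet

Fix: Group first with HAVING COUNT(*) >= 2, then COUNT the resulting groups

Corrected query:
SELECT COUNT(*) FROM (SELECT author FROM books GROUP BY author HAVING COUNT(*) >= 2)

Result:
COUNT(*)
--------
2       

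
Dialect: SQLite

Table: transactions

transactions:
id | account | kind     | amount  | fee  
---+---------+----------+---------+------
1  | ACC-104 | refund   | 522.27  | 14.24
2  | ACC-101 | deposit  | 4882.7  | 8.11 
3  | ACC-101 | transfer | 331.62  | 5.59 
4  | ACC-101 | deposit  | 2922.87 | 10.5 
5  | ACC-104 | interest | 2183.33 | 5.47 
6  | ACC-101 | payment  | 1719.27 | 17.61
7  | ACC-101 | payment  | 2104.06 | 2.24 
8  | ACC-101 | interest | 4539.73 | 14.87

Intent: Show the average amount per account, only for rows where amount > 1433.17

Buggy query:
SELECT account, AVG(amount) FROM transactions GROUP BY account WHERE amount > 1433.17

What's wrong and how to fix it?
Bug: WHERE cannot follow GROUP BY

Fix: Move the WHERE clause before GROUP BY

Corrected query:
SELECT account, AVG(amount) FROM transactions WHERE amount > 1433.17 GROUP BY account

Result:
account | AVG(amount)
--------+------------
ACC-101 | 3233.726   
ACC-104 | 2183.33    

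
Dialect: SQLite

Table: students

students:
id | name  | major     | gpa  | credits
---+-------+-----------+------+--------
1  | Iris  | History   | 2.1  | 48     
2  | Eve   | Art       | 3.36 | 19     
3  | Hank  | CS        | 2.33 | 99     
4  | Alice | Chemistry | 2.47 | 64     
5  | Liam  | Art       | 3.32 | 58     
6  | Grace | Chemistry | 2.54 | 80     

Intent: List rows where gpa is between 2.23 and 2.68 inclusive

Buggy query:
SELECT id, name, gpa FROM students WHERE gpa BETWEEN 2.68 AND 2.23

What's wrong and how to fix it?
Bug: The bounds are reversed; BETWEEN a AND b requires a <= b to match anything

Fix: Write BETWEEN 2.23 AND 2.68

Corrected query:
SELECT id, name, gpa FROM students WHERE gpa BETWEEN 2.23 AND 2.68

Result:
id | name  | gpa 
---+-------+-----
3  | Hank  | 2.33
4  | Alice | 2.47
6  | Grace | 2.54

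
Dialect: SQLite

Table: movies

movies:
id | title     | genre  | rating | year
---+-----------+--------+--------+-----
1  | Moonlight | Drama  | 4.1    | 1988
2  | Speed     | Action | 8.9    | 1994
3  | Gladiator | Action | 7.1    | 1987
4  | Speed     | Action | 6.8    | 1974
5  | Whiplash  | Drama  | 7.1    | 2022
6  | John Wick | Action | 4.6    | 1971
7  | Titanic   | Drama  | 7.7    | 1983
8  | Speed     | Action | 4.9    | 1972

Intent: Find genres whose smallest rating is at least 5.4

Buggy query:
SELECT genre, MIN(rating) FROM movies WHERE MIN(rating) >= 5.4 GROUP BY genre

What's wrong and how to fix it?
Bug: Aggregates like MIN are computed per group after WHERE runs

Fix: Use HAVING for the per-group MIN condition

Corrected query:
SELECT genre, MIN(rating) FROM movies GROUP BY genre HAVING MIN(rating) >= 5.4

Result:
(no rows)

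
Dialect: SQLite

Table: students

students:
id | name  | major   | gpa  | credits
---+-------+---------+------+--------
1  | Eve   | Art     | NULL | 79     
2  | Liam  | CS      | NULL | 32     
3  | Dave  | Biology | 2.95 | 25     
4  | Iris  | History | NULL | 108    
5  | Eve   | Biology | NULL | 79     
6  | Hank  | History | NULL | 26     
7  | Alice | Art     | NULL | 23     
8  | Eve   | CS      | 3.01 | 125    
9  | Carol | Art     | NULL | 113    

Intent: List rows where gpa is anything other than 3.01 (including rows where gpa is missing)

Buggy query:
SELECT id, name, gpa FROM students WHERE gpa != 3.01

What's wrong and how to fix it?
Bug: 'gpa != 3.01' is unknown when gpa is NULL, so NULL rows are silently excluded

Fix: Handle NULL separately with IS NULL alongside the inequality

Corrected query:
SELECT id, name, gpa FROM students WHERE gpa != 3.01 OR gpa IS NULL

Result:
id | name  | gpa 
---+-------+-----
1  | Eve   | NULL
2  | Liam  | NULL
3  | Dave  | 2.95
4  | Iris  | NULL
5  | Eve   | NULL
6  | Hank  | NULL
7  | Alice | NULL
9  | Carol | NULL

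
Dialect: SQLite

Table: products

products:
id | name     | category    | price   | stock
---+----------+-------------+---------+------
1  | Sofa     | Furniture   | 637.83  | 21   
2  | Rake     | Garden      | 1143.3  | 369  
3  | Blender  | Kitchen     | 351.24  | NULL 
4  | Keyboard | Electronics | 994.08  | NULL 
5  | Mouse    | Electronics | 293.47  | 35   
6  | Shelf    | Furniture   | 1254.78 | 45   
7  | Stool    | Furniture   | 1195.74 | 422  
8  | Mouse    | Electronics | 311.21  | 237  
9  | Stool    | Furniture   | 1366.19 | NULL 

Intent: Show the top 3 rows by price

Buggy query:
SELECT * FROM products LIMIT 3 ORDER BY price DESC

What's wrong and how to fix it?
Bug: LIMIT must come after ORDER BY

Fix: Swap the clauses: ORDER BY first, then LIMIT

Corrected query:
SELECT * FROM products ORDER BY price DESC LIMIT 3

Result:
id | name  | category  | price   | stock
---+-------+-----------+---------+------
9  | Stool | Furniture | 1366.19 | NULL 
6  | Shelf | Furniture | 1254.78 | 45   
7  | Stool | Furniture | 1195.74 | 422  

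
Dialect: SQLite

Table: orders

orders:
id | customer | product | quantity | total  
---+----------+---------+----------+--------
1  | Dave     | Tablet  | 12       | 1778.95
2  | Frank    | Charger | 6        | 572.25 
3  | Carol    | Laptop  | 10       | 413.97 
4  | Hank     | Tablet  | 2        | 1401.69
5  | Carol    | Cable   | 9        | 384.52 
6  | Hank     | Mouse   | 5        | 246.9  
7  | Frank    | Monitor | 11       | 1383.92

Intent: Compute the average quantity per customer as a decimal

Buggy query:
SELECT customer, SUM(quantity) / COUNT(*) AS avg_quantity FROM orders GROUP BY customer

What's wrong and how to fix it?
Bug: SUM(quantity) and COUNT(*) are both integers; the division truncates the fractional part

Fix: Multiply by 1.0 (or CAST to REAL) to force floating-point division

Corrected query:
SELECT customer, SUM(quantity) * 1.0 / COUNT(*) AS avg_quantity FROM orders GROUP BY customer

Result:
customer | avg_quantity
---------+-------------
Carol    | 9.5         
Dave     | 12          
Frank    | 8.5         
Hank     | 3.5         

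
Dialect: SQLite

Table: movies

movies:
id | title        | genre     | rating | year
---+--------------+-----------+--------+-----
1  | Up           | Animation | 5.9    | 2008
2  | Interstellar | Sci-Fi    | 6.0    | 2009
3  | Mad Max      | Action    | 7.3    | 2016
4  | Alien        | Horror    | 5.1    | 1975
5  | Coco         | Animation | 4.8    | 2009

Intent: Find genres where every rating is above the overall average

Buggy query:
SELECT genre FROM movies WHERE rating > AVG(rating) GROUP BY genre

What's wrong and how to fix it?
Bug: AVG() is an aggregate; it can't sit directly in WHERE

Fix: Compute the overall average in a scalar subquery and compare each group's MIN against it in HAVING

Corrected query:
SELECT genre FROM movies GROUP BY genre HAVING MIN(rating) > (SELECT AVG(rating) FROM movies)

Result:
genre 
------
Action
Sci-Fi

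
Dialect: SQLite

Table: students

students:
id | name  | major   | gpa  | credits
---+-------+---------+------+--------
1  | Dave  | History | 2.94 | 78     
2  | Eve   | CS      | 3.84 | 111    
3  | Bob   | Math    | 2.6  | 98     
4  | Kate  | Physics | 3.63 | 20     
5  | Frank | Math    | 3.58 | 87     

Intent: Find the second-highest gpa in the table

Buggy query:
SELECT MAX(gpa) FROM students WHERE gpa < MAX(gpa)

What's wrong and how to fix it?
Bug: MAX(gpa) on the right of the comparison is an aggregate-in-WHERE error

Fix: Compute the overall MAX in a subquery, then take MAX of rows below it

Corrected query:
SELECT MAX(gpa) FROM students WHERE gpa < (SELECT MAX(gpa) FROM students)

Result:
MAX(gpa)
--------
3.63    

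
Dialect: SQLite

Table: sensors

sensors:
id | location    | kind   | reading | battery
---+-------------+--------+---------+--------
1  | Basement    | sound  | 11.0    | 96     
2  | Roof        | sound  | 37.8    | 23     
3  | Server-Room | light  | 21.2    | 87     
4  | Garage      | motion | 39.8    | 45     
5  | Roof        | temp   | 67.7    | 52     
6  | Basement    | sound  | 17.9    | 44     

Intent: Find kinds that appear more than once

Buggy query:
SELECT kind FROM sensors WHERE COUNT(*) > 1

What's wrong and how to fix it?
Bug: COUNT(*) is an aggregate and cannot be used in WHERE

Fix: Group first, then use HAVING for the count condition

Corrected query:
SELECT kind FROM sensors GROUP BY kind HAVING COUNT(*) > 1

Result:
kind 
-----
sound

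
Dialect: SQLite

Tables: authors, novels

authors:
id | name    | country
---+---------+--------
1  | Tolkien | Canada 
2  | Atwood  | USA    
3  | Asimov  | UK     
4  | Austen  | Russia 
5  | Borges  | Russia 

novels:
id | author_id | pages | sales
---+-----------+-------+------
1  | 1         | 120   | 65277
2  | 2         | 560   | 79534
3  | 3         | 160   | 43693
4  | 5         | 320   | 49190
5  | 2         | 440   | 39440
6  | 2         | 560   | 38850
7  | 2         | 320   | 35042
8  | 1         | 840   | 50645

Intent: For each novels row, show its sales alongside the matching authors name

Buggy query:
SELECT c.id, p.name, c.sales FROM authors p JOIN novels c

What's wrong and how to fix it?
Bug: Missing join condition: each novels row is matched to all authors rows instead of just its own

Fix: Specify the join condition linking the foreign key to the parent id

Corrected query:
SELECT c.id, p.name, c.sales FROM authors p JOIN novels c ON c.author_id = p.id

Result:
id | name    | sales
---+---------+------
1  | Tolkien | 65277
2  | Atwood  | 79534
3  | Asimov  | 43693
4  | Borges  | 49190
5  | Atwood  | 39440
6  | Atwood  | 38850
7  | Atwood  | 35042
8  | Tolkien | 50645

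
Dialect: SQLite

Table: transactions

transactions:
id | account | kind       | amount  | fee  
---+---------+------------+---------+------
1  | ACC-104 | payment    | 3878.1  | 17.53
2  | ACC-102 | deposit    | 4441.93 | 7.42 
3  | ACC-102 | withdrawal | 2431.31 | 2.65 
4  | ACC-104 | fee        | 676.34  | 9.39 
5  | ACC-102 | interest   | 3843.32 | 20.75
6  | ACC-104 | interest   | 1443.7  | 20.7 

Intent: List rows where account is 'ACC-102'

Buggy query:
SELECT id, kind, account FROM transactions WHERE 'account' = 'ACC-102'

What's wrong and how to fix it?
Bug: Single quotes denote string literals in SQL; the column name is being compared as a constant string

Fix: Reference the column as account without single quotes

Corrected query:
SELECT id, kind, account FROM transactions WHERE account = 'ACC-102'

Result:
id | kind       | account
---+------------+--------
2  | deposit    | ACC-102
3  | withdrawal | ACC-102
5  | interest   | ACC-102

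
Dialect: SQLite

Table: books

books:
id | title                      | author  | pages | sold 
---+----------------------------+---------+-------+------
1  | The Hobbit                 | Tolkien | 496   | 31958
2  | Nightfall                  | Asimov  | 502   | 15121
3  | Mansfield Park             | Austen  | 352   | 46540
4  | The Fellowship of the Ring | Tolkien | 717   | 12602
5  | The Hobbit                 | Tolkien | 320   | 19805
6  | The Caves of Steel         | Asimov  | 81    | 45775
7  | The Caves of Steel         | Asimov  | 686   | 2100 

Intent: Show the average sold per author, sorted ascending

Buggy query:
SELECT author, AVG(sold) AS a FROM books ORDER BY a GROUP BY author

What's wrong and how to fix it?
Bug: ORDER BY appears before GROUP BY; SQL clause order requires GROUP BY first

Fix: Move ORDER BY to the end, after GROUP BY

Corrected query:
SELECT author, AVG(sold) AS a FROM books GROUP BY author ORDER BY a

Result:
author  | a           
--------+-------------
Asimov  | 20998.666667
Tolkien | 21455       
Austen  | 46540       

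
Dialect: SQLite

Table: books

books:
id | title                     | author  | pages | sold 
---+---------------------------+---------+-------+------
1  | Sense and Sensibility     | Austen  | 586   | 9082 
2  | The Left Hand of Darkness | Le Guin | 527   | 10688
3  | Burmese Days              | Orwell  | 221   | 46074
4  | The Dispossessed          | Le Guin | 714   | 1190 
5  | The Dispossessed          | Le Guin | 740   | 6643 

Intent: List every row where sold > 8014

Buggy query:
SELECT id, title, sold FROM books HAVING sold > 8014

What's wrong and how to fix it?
Bug: This is a non-aggregate query (no GROUP BY, no aggregates), so in SQLite the HAVING clause is invalid here; a row-level condition belongs in WHERE

Fix: Replace HAVING with WHERE since the condition applies to individual rows

Corrected query:
SELECT id, title, sold FROM books WHERE sold > 8014

Result:
id | title                     | sold 
---+---------------------------+------
1  | Sense and Sensibility     | 9082 
2  | The Left Hand of Darkness | 10688
3  | Burmese Days              | 46074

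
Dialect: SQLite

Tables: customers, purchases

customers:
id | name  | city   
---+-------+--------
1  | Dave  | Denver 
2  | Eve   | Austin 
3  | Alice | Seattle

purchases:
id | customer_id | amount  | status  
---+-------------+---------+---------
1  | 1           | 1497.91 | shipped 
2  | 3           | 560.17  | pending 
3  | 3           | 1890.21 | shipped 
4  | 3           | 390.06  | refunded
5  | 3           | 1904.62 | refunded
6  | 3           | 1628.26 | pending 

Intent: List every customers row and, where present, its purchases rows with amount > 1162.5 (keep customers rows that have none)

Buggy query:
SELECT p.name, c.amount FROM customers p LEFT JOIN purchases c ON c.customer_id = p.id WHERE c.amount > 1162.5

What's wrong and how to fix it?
Bug: A WHERE condition on the right-hand table after LEFT JOIN drops unmatched parents

Fix: Move the right-table condition into the ON clause so unmatched parents are kept

Corrected query:
SELECT p.name, c.amount FROM customers p LEFT JOIN purchases c ON c.customer_id = p.id AND c.amount > 1162.5

Result:
name  | amount 
------+--------
Dave  | 1497.91
Eve   | NULL   
Alice | 1628.26
Alice | 1890.21
Alice | 1904.62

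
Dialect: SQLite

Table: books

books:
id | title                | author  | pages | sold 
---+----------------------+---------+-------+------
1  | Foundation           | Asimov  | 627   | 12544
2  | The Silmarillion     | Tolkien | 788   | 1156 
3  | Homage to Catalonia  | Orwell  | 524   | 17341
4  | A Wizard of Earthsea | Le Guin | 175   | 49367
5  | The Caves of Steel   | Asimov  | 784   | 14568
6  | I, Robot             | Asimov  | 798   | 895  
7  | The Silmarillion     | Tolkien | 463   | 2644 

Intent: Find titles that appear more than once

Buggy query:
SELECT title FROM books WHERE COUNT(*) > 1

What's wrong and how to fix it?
Bug: COUNT(*) is an aggregate and cannot be used in WHERE

Fix: GROUP BY title, then filter groups with HAVING COUNT(*) > 1

Corrected query:
SELECT title FROM books GROUP BY title HAVING COUNT(*) > 1

Result:
title           
----------------
The Silmarillion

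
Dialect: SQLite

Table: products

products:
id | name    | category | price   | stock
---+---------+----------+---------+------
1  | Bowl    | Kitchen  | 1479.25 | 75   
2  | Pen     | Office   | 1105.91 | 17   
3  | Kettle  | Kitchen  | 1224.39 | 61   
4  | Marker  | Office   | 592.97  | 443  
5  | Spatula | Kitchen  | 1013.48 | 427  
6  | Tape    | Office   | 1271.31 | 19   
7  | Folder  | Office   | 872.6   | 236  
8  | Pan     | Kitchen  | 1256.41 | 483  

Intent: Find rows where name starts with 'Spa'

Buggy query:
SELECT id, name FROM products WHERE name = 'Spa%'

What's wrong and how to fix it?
Bug: '=' compares the literal string including the % character; pattern matching needs LIKE

Fix: Use LIKE for wildcard pattern matching

Corrected query:
SELECT id, name FROM products WHERE name LIKE 'Spa%'

Result:
id | name   
---+--------
5  | Spatula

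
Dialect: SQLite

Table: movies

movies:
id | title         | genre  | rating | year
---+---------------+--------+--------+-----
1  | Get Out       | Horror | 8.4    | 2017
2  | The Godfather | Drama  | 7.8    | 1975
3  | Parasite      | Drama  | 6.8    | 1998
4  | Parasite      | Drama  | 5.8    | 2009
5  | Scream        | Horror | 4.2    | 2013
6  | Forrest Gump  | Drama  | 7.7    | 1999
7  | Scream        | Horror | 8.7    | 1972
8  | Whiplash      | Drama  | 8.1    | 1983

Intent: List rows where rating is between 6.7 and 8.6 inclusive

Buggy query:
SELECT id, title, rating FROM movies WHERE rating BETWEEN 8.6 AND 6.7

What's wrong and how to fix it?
Bug: The bounds are reversed; BETWEEN a AND b requires a <= b to match anything

Fix: Swap the bounds so the smaller value comes first

Corrected query:
SELECT id, title, rating FROM movies WHERE rating BETWEEN 6.7 AND 8.6

Result:
id | title         | rating
---+---------------+-------
1  | Get Out       | 8.4   
2  | The Godfather | 7.8   
3  | Parasite      | 6.8   
6  | Forrest Gump  | 7.7   
8  | Whiplash      | 8.1   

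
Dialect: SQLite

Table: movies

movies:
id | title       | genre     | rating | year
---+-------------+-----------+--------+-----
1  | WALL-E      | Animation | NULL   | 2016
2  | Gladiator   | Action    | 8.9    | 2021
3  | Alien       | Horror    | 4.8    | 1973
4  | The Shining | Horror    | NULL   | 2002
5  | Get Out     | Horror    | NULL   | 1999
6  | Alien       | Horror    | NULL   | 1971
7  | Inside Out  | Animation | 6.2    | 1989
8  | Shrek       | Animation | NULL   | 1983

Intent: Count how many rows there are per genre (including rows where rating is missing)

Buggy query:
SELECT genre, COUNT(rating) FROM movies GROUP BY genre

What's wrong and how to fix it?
Bug: COUNT(column) counts non-NULL values only; rows with NULL rating aren't counted

Fix: Replace COUNT(rating) with COUNT(*)

Corrected query:
SELECT genre, COUNT(*) FROM movies GROUP BY genre

Result:
genre     | COUNT(*)
----------+---------
Action    | 1       
Animation | 3       
Horror    | 4       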